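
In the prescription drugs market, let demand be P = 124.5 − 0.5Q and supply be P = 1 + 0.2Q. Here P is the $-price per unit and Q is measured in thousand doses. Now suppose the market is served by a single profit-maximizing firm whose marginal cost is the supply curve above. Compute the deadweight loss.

Competitive equilibrium: 124.5 − 0.5Q = 1 + 0.2Q → Q* = 176.4286, P* = 36.2857.
Marginal revenue: MR = 124.5 − Q. Set MR = MC: 124.5 − Q = 1 + 0.2Q → Q_m = 102.9167.
Price P_m = 124.5 − 0.5·102.9167 = 73.0417; MC(Q_m) = 1 + 0.2·102.9167 = 21.5833.
Competitive Q* = 176.4286, so ΔQ = 73.5119; wedge = 73.0417 − 21.5833 = 51.4584.
Deadweight loss = ½ × 73.5119 × 51.4584 = $1891.40 thousand.

$1891.40 thousand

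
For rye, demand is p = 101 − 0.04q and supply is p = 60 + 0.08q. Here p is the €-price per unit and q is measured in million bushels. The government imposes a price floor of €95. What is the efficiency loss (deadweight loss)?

Competitive equilibrium: 101 − 0.04q = 60 + 0.08q → q* = 341.6667, p* = 87.3333.
At the floor p = 95, quantity demanded = (101 − 95)/0.04 = 150.
Sellers' marginal cost at q' = 150: 60 + 0.08·150 = 72.
Δq = 341.6667 − 150 = 191.6667; wedge = 95 − 72 = 23.
Welfare loss = ½ × 191.6667 × 23 = €2204.17 million.

€2204.17 million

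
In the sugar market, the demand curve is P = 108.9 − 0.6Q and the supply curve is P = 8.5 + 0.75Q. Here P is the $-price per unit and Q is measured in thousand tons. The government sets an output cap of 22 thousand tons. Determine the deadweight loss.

Competitive equilibrium: 108.9 − 0.6Q = 8.5 + 0.75Q → Q* = 74.3704, P* = 64.2778.
At Q = 22: demand price = 108.9 − 0.6·22 = 95.7; supply price = 8.5 + 0.75·22 = 25.
ΔQ = 74.3704 − 22 = 52.3704; wedge = 95.7 − 25 = 70.7.
Deadweight loss = ½ × 52.3704 × 70.7 = $1851.29 thousand.

$1851.29 thousand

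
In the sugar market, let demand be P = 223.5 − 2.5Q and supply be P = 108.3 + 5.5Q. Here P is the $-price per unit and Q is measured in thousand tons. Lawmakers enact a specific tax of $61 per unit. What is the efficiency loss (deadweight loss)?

$232.56 thousand

Competitive equilibrium: 223.5 − 2.5Q = 108.3 + 5.5Q → Q* = 14.4, P* = 187.5.
With the tax, the buyer price exceeds the seller price by 61: (223.5 − 2.5Q) − (108.3 + 5.5Q) = 61 → Q' = 6.775.
ΔQ = 14.4 − 6.775 = 7.625; the wedge equals the tax, 61.
DWL = ½ × 7.625 × 61 = $232.56 thousand.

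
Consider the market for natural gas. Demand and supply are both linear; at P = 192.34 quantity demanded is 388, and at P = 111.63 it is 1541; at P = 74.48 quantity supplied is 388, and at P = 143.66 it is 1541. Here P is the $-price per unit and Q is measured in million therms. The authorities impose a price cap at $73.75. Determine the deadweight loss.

Demand slope = (111.63 − 192.34)/(1541 − 388) = −0.07, so P = 219.5 − 0.07Q.
Supply slope = (143.66 − 74.48)/(1541 − 388) = 0.06, so P = 51.2 + 0.06Q.
Competitive equilibrium: 219.5 − 0.07Q = 51.2 + 0.06Q → Q* = 1294.61538, P* = 128.87692.
At the ceiling P = 73.75, quantity supplied = (73.75 − 51.2)/0.06 = 375.83333.
Willingness to pay at Q' = 375.83333: 219.5 − 0.07·375.83333 = 193.19167.
ΔQ = 1294.61538 − 375.83333 = 918.78205; wedge = 193.19167 − 73.75 = 119.44167.
Welfare loss = ½ × 918.78205 × 119.44167 = $54870.43 million.

$54870.43 million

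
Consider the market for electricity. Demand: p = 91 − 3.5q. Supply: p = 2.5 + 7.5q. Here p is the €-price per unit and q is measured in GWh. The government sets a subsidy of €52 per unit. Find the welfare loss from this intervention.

€122.91

Competitive equilibrium: 91 − 3.5q = 2.5 + 7.5q → q* = 8.0455, p* = 62.8409.
The subsidy lowers effective supply by 52: p = 7.5q − 49.5.
New quantity: 91 − 3.5q = 7.5q − 49.5 → q' = 12.7727.
Overproduction Δq = 12.7727 − 8.0455 = 4.7272; wedge = subsidy = 52.
The triangle = ½ × 4.7272 × 52 = €122.91.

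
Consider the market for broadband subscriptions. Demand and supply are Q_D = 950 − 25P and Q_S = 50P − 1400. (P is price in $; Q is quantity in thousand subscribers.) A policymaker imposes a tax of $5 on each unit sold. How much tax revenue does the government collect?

$416.67 thousand

In inverse form: demand P = 38 − 0.04Q, supply P = 28 + 0.02Q.
Competitive equilibrium: 38 − 0.04Q = 28 + 0.02Q → Q* = 166.6667, P* = 31.3333.
With the tax, the buyer price exceeds the seller price by 5: (38 − 0.04Q) − (28 + 0.02Q) = 5 → Q' = 83.3333.
Tax revenue = 5 × 83.3333 = $416.67 thousand.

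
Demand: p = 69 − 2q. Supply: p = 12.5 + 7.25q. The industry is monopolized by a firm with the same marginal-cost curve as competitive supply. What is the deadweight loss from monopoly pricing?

5.45

Competitive equilibrium: 69 − 2q = 12.5 + 7.25q → q* = 6.1081, p* = 56.7838.
Marginal revenue: MR = 69 − 4q. Set MR = MC: 69 − 4q = 12.5 + 7.25q → q_m = 5.0222.
Price p_m = 69 − 2·5.0222 = 58.9556; MC(q_m) = 12.5 + 7.25·5.0222 = 48.911.
Competitive q* = 6.1081, so Δq = 1.0859; wedge = 58.9556 − 48.911 = 10.0446.
The triangle = ½ × 1.0859 × 10.0446 = 5.45.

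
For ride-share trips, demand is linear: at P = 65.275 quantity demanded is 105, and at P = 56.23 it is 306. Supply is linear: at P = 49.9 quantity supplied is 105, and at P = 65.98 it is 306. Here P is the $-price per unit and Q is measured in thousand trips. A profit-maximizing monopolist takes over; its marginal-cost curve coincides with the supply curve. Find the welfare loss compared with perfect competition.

Demand slope = (56.23 − 65.275)/(306 − 105) = −0.045, so P = 70 − 0.045Q.
Supply slope = (65.98 − 49.9)/(306 − 105) = 0.08, so P = 41.5 + 0.08Q.
Competitive equilibrium: 70 − 0.045Q = 41.5 + 0.08Q → Q* = 228, P* = 59.74.
Marginal revenue: MR = 70 − 0.09Q. Set MR = MC: 70 − 0.09Q = 41.5 + 0.08Q → Q_m = 167.6471.
Price P_m = 70 − 0.045·167.6471 = 62.4559; MC(Q_m) = 41.5 + 0.08·167.6471 = 54.9118.
Competitive Q* = 228, so ΔQ = 60.3529; wedge = 62.4559 − 54.9118 = 7.5441.
The triangle = ½ × 60.3529 × 7.5441 = $227.65 thousand.

$227.65 thousand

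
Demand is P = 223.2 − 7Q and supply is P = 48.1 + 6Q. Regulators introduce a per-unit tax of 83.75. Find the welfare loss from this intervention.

269.77

Competitive equilibrium: 223.2 − 7Q = 48.1 + 6Q → Q* = 13.4692, P* = 128.9154.
With the tax, the buyer price exceeds the seller price by 83.75: (223.2 − 7Q) − (48.1 + 6Q) = 83.75 → Q' = 7.0269.
ΔQ = 13.4692 − 7.0269 = 6.4423; the wedge equals the tax, 83.75.
Welfare loss = ½ × 6.4423 × 83.75 = 269.77.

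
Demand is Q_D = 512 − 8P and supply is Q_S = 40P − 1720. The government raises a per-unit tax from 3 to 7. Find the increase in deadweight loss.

In inverse form: demand P = 64 − 0.125Q, supply P = 43 + 0.025Q.
Competitive equilibrium: 64 − 0.125Q = 43 + 0.025Q → Q* = 140, P* = 46.5.
For a per-unit tax t: ΔQ = t/0.15, so DWL = ½·t·(t/0.15) = t²/0.3.
At t = 3: DWL = 30. At t = 7: DWL = 163.333.
Increase = 163.333 − 30 = 133.33.

133.33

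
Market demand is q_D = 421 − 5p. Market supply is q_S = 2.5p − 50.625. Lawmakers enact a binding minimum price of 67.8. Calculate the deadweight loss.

In inverse form: demand p = 84.2 − 0.2q, supply p = 20.25 + 0.4q.
Competitive equilibrium: 84.2 − 0.2q = 20.25 + 0.4q → q* = 106.5833, p* = 62.8833.
At the floor p = 67.8, quantity demanded = (84.2 − 67.8)/0.2 = 82.
Sellers' marginal cost at q' = 82: 20.25 + 0.4·82 = 53.05.
Δq = 106.5833 − 82 = 24.5833; wedge = 67.8 − 53.05 = 14.75.
The triangle = ½ × 24.5833 × 14.75 = 181.30.

181.30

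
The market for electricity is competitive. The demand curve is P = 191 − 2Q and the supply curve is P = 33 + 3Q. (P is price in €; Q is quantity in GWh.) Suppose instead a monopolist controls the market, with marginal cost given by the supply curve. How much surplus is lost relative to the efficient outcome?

€203.79

Competitive equilibrium: 191 − 2Q = 33 + 3Q → Q* = 31.6, P* = 127.8.
Marginal revenue: MR = 191 − 4Q. Set MR = MC: 191 − 4Q = 33 + 3Q → Q_m = 22.5714.
Price P_m = 191 − 2·22.5714 = 145.8572; MC(Q_m) = 33 + 3·22.5714 = 100.7142.
Competitive Q* = 31.6, so ΔQ = 9.0286; wedge = 145.8572 − 100.7142 = 45.143.
Deadweight loss = ½ × 9.0286 × 45.143 = €203.79.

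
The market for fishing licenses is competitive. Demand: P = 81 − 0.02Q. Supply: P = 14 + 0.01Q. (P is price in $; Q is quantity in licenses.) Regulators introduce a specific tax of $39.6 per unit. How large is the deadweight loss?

Competitive equilibrium: 81 − 0.02Q = 14 + 0.01Q → Q* = 2233.3333, P* = 36.3333.
With the tax, the buyer price exceeds the seller price by 39.6: (81 − 0.02Q) − (14 + 0.01Q) = 39.6 → Q' = 913.3333.
ΔQ = 2233.3333 − 913.3333 = 1320; the wedge equals the tax, 39.6.
Deadweight loss = ½ × 1320 × 39.6 = $26136.

$26136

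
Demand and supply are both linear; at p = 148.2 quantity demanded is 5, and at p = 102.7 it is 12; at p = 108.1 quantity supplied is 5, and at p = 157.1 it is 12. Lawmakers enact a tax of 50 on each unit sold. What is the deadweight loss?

Demand slope = (102.7 − 148.2)/(12 − 5) = −6.5, so p = 180.7 − 6.5q.
Supply slope = (157.1 − 108.1)/(12 − 5) = 7, so p = 73.1 + 7q.
Competitive equilibrium: 180.7 − 6.5q = 73.1 + 7q → q* = 7.9704, p* = 128.8926.
With the tax, the buyer price exceeds the seller price by 50: (180.7 − 6.5q) − (73.1 + 7q) = 50 → q' = 4.2667.
Δq = 7.9704 − 4.2667 = 3.7037; the wedge equals the tax, 50.
Deadweight loss = ½ × 3.7037 × 50 = 92.59.

92.59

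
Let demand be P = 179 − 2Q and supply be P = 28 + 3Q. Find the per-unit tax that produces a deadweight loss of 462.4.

Competitive equilibrium: 179 − 2Q = 28 + 3Q → Q* = 30.2, P* = 118.6.
A tax t gives ΔQ = t/5 and wedge t, so DWL = t²/10.
t²/10 = 462.4 → t² = 4624 → t = 68.

68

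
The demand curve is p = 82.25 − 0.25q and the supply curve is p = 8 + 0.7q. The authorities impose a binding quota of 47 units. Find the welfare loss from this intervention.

461.14

Competitive equilibrium: 82.25 − 0.25q = 8 + 0.7q → q* = 78.1579, p* = 62.7105.
At q = 47: demand price = 82.25 − 0.25·47 = 70.5; supply price = 8 + 0.7·47 = 40.9.
Δq = 78.1579 − 47 = 31.1579; wedge = 70.5 − 40.9 = 29.6.
Welfare loss = ½ × 31.1579 × 29.6 = 461.14.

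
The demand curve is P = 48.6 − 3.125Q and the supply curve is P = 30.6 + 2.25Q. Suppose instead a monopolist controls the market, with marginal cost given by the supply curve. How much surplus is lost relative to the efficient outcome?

4.07

Competitive equilibrium: 48.6 − 3.125Q = 30.6 + 2.25Q → Q* = 3.3488, P* = 38.1349.
Marginal revenue: MR = 48.6 − 6.25Q. Set MR = MC: 48.6 − 6.25Q = 30.6 + 2.25Q → Q_m = 2.1176.
Price P_m = 48.6 − 3.125·2.1176 = 41.9825; MC(Q_m) = 30.6 + 2.25·2.1176 = 35.3646.
Competitive Q* = 3.3488, so ΔQ = 1.2312; wedge = 41.9825 − 35.3646 = 6.6179.
The triangle = ½ × 1.2312 × 6.6179 = 4.07.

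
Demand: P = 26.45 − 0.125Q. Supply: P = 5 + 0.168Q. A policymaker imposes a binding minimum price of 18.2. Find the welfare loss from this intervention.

7.61

Competitive equilibrium: 26.45 − 0.125Q = 5 + 0.168Q → Q* = 73.2082, P* = 17.299.
At the floor P = 18.2, quantity demanded = (26.45 − 18.2)/0.125 = 66.
Sellers' marginal cost at Q' = 66: 5 + 0.168·66 = 16.088.
ΔQ = 73.2082 − 66 = 7.2082; wedge = 18.2 − 16.088 = 2.112.
The triangle = ½ × 7.2082 × 2.112 = 7.61.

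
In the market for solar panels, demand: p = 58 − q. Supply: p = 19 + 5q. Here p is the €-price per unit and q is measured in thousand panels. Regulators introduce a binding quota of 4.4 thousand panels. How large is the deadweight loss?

Competitive equilibrium: 58 − q = 19 + 5q → q* = 6.5, p* = 51.5.
At q = 4.4: demand price = 58 − 1·4.4 = 53.6; supply price = 19 + 5·4.4 = 41.
Δq = 6.5 − 4.4 = 2.1; wedge = 53.6 − 41 = 12.6.
DWL = ½ × 2.1 × 12.6 = €13.23 thousand.

€13.23 thousand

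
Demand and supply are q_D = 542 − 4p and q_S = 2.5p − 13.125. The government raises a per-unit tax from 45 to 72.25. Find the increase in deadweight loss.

In inverse form: demand p = 135.5 − 0.25q, supply p = 5.25 + 0.4q.
Competitive equilibrium: 135.5 − 0.25q = 5.25 + 0.4q → q* = 200.3846, p* = 85.4038.
For a per-unit tax t: Δq = t/0.65, so DWL = ½·t·(t/0.65) = t²/1.3.
At t = 45: DWL = 1557.692. At t = 72.25: DWL = 4015.433.
Increase = 4015.433 − 1557.692 = 2457.74.

2457.74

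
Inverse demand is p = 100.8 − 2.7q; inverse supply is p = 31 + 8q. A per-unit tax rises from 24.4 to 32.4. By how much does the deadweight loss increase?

21.23

Competitive equilibrium: 100.8 − 2.7q = 31 + 8q → q* = 6.5234, p* = 83.1869.
For a per-unit tax t: Δq = t/10.7, so DWL = ½·t·(t/10.7) = t²/21.4.
At t = 24.4: DWL = 27.821. At t = 32.4: DWL = 49.054.
Increase = 49.054 − 27.821 = 21.23.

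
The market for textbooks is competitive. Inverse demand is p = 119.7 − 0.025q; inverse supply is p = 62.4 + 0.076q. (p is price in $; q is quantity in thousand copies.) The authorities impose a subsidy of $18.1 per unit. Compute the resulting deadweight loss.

$1621.83 thousand

Competitive equilibrium: 119.7 − 0.025q = 62.4 + 0.076q → q* = 567.3267, p* = 105.5168.
The subsidy lowers effective supply by 18.1: p = 44.3 + 0.076q.
New quantity: 119.7 − 0.025q = 44.3 + 0.076q → q' = 746.5347.
Overproduction Δq = 746.5347 − 567.3267 = 179.208; wedge = subsidy = 18.1.
The triangle = ½ × 179.208 × 18.1 = $1621.83 thousand.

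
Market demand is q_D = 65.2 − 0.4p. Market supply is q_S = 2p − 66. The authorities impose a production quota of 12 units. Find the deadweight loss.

1472.67

In inverse form: demand p = 163 − 2.5q, supply p = 33 + 0.5q.
Competitive equilibrium: 163 − 2.5q = 33 + 0.5q → q* = 43.3333, p* = 54.6667.
At q = 12: demand price = 163 − 2.5·12 = 133; supply price = 33 + 0.5·12 = 39.
Δq = 43.3333 − 12 = 31.3333; wedge = 133 − 39 = 94.
DWL = ½ × 31.3333 × 94 = 1472.67.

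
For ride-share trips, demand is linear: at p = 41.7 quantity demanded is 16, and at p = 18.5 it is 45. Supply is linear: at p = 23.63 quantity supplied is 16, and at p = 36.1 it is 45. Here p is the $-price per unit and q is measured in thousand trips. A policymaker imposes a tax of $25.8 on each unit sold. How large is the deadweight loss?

Demand slope = (18.5 − 41.7)/(45 − 16) = −0.8, so p = 54.5 − 0.8q.
Supply slope = (36.1 − 23.63)/(45 − 16) = 0.43, so p = 16.75 + 0.43q.
Competitive equilibrium: 54.5 − 0.8q = 16.75 + 0.43q → q* = 30.6911, p* = 29.9472.
With the tax, the buyer price exceeds the seller price by 25.8: (54.5 − 0.8q) − (16.75 + 0.43q) = 25.8 → q' = 9.7154.
Δq = 30.6911 − 9.7154 = 20.9757; the wedge equals the tax, 25.8.
Deadweight loss = ½ × 20.9757 × 25.8 = $270.59 thousand.

$270.59 thousand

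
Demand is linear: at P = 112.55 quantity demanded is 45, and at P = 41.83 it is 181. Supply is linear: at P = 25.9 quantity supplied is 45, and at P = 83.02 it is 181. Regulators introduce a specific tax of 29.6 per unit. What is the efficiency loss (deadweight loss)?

Demand slope = (41.83 − 112.55)/(181 − 45) = −0.52, so P = 135.95 − 0.52Q.
Supply slope = (83.02 − 25.9)/(181 − 45) = 0.42, so P = 7 + 0.42Q.
Competitive equilibrium: 135.95 − 0.52Q = 7 + 0.42Q → Q* = 137.1809, P* = 64.616.
With the tax, the buyer price exceeds the seller price by 29.6: (135.95 − 0.52Q) − (7 + 0.42Q) = 29.6 → Q' = 105.6915.
ΔQ = 137.1809 − 105.6915 = 31.4894; the wedge equals the tax, 29.6.
Welfare loss = ½ × 31.4894 × 29.6 = 466.04.

466.04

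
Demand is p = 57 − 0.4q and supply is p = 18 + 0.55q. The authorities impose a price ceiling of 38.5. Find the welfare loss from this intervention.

Competitive equilibrium: 57 − 0.4q = 18 + 0.55q → q* = 41.0526, p* = 40.5789.
At the ceiling p = 38.5, quantity supplied = (38.5 − 18)/0.55 = 37.2727.
Willingness to pay at q' = 37.2727: 57 − 0.4·37.2727 = 42.0909.
Δq = 41.0526 − 37.2727 = 3.7799; wedge = 42.0909 − 38.5 = 3.5909.
Deadweight loss = ½ × 3.7799 × 3.5909 = 6.79.

6.79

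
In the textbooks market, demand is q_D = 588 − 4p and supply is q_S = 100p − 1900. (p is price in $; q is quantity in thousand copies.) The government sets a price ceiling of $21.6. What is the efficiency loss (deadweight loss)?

$7015.69 thousand

In inverse form: demand p = 147 − 0.25q, supply p = 19 + 0.01q.
Competitive equilibrium: 147 − 0.25q = 19 + 0.01q → q* = 492.3077, p* = 23.9231.
At the ceiling p = 21.6, quantity supplied = (21.6 − 19)/0.01 = 260.
Willingness to pay at q' = 260: 147 − 0.25·260 = 82.
Δq = 492.3077 − 260 = 232.3077; wedge = 82 − 21.6 = 60.4.
Welfare loss = ½ × 232.3077 × 60.4 = $7015.69 thousand.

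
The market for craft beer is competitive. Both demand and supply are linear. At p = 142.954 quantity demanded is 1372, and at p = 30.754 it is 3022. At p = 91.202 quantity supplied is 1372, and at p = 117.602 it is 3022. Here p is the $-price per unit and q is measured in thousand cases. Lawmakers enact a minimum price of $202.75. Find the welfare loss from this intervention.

$93927.34 thousand

Demand slope = (30.754 − 142.954)/(3022 − 1372) = −0.068, so p = 236.25 − 0.068q.
Supply slope = (117.602 − 91.202)/(3022 − 1372) = 0.016, so p = 69.25 + 0.016q.
Competitive equilibrium: 236.25 − 0.068q = 69.25 + 0.016q → q* = 1988.09524, p* = 101.05952.
At the floor p = 202.75, quantity demanded = (236.25 − 202.75)/0.068 = 492.64706.
Sellers' marginal cost at q' = 492.64706: 69.25 + 0.016·492.64706 = 77.13235.
Δq = 1988.09524 − 492.64706 = 1495.44818; wedge = 202.75 − 77.13235 = 125.61765.
DWL = ½ × 1495.44818 × 125.61765 = $93927.34 thousand.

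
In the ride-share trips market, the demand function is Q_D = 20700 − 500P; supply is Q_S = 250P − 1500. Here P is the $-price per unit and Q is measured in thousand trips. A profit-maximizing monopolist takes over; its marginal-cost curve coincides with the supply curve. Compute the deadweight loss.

In inverse form: demand P = 41.4 − 0.002Q, supply P = 6 + 0.004Q.
Competitive equilibrium: 41.4 − 0.002Q = 6 + 0.004Q → Q* = 5900, P* = 29.6.
Marginal revenue: MR = 41.4 − 0.004Q. Set MR = MC: 41.4 − 0.004Q = 6 + 0.004Q → Q_m = 4425.
Price P_m = 41.4 − 0.002·4425 = 32.55; MC(Q_m) = 6 + 0.004·4425 = 23.7.
Competitive Q* = 5900, so ΔQ = 1475; wedge = 32.55 − 23.7 = 8.85.
Welfare loss = ½ × 1475 × 8.85 = $6526.875 thousand.

$6526.875 thousand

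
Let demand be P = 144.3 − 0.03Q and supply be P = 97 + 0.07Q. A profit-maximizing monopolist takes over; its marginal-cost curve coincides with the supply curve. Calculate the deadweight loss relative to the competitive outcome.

595.73

Competitive equilibrium: 144.3 − 0.03Q = 97 + 0.07Q → Q* = 473, P* = 130.11.
Marginal revenue: MR = 144.3 − 0.06Q. Set MR = MC: 144.3 − 0.06Q = 97 + 0.07Q → Q_m = 363.8462.
Price P_m = 144.3 − 0.03·363.8462 = 133.3846; MC(Q_m) = 97 + 0.07·363.8462 = 122.4692.
Competitive Q* = 473, so ΔQ = 109.1538; wedge = 133.3846 − 122.4692 = 10.9154.
Deadweight loss = ½ × 109.1538 × 10.9154 = 595.73.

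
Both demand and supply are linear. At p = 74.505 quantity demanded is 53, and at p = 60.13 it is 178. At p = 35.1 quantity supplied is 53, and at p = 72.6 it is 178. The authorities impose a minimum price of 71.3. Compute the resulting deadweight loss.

933.76

Demand slope = (60.13 − 74.505)/(178 − 53) = −0.115, so p = 80.6 − 0.115q.
Supply slope = (72.6 − 35.1)/(178 − 53) = 0.3, so p = 19.2 + 0.3q.
Competitive equilibrium: 80.6 − 0.115q = 19.2 + 0.3q → q* = 147.95181, p* = 63.58554.
At the floor p = 71.3, quantity demanded = (80.6 − 71.3)/0.115 = 80.86957.
Sellers' marginal cost at q' = 80.86957: 19.2 + 0.3·80.86957 = 43.46087.
Δq = 147.95181 − 80.86957 = 67.08224; wedge = 71.3 − 43.46087 = 27.83913.
The triangle = ½ × 67.08224 × 27.83913 = 933.76.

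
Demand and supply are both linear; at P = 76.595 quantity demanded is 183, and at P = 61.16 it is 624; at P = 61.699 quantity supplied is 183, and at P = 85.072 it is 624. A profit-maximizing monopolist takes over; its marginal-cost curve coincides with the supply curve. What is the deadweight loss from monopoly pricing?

442.12

Demand slope = (61.16 − 76.595)/(624 − 183) = −0.035, so P = 83 − 0.035Q.
Supply slope = (85.072 − 61.699)/(624 − 183) = 0.053, so P = 52 + 0.053Q.
Competitive equilibrium: 83 − 0.035Q = 52 + 0.053Q → Q* = 352.2727, P* = 70.6705.
Marginal revenue: MR = 83 − 0.07Q. Set MR = MC: 83 − 0.07Q = 52 + 0.053Q → Q_m = 252.0325.
Price P_m = 83 − 0.035·252.0325 = 74.1789; MC(Q_m) = 52 + 0.053·252.0325 = 65.3577.
Competitive Q* = 352.2727, so ΔQ = 100.2402; wedge = 74.1789 − 65.3577 = 8.8212.
Deadweight loss = ½ × 100.2402 × 8.8212 = 442.12.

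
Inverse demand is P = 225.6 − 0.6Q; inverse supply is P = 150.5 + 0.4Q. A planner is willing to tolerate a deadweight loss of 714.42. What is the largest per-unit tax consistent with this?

37.8

Competitive equilibrium: 225.6 − 0.6Q = 150.5 + 0.4Q → Q* = 75.1, P* = 180.54.
A tax t gives ΔQ = t/1 and wedge t, so DWL = t²/2.
t²/2 = 714.42 → t² = 1428.84 → t = 37.8.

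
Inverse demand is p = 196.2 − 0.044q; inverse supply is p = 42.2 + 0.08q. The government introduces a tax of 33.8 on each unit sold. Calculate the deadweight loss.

Competitive equilibrium: 196.2 − 0.044q = 42.2 + 0.08q → q* = 1241.9355, p* = 141.5548.
With the tax, the buyer price exceeds the seller price by 33.8: (196.2 − 0.044q) − (42.2 + 0.08q) = 33.8 → q' = 969.3548.
Δq = 1241.9355 − 969.3548 = 272.5807; the wedge equals the tax, 33.8.
DWL = ½ × 272.5807 × 33.8 = 4606.61.

4606.61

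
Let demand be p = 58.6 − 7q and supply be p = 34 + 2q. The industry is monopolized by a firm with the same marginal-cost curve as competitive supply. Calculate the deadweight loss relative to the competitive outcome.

6.44

Competitive equilibrium: 58.6 − 7q = 34 + 2q → q* = 2.73333, p* = 39.46667.
Marginal revenue: MR = 58.6 − 14q. Set MR = MC: 58.6 − 14q = 34 + 2q → q_m = 1.5375.
Price p_m = 58.6 − 7·1.5375 = 47.8375; MC(q_m) = 34 + 2·1.5375 = 37.075.
Competitive q* = 2.73333, so Δq = 1.19583; wedge = 47.8375 − 37.075 = 10.7625.
DWL = ½ × 1.19583 × 10.7625 = 6.44.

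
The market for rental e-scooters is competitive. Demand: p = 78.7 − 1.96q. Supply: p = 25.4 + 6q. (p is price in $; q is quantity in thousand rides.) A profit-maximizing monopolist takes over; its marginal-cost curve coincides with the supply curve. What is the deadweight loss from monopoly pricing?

$6.97 thousand

Competitive equilibrium: 78.7 − 1.96q = 25.4 + 6q → q* = 6.696, p* = 65.5759.
Marginal revenue: MR = 78.7 − 3.92q. Set MR = MC: 78.7 − 3.92q = 25.4 + 6q → q_m = 5.373.
Price p_m = 78.7 − 1.96·5.373 = 68.1689; MC(q_m) = 25.4 + 6·5.373 = 57.638.
Competitive q* = 6.696, so Δq = 1.323; wedge = 68.1689 − 57.638 = 10.5309.
Deadweight loss = ½ × 1.323 × 10.5309 = $6.97 thousand.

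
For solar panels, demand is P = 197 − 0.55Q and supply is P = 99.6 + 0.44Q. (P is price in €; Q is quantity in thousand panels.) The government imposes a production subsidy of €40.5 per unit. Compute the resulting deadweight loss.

€828.41 thousand

Competitive equilibrium: 197 − 0.55Q = 99.6 + 0.44Q → Q* = 98.3838, P* = 142.8889.
The subsidy lowers effective supply by 40.5: P = 59.1 + 0.44Q.
New quantity: 197 − 0.55Q = 59.1 + 0.44Q → Q' = 139.2929.
Overproduction ΔQ = 139.2929 − 98.3838 = 40.9091; wedge = subsidy = 40.5.
DWL = ½ × 40.9091 × 40.5 = €828.41 thousand.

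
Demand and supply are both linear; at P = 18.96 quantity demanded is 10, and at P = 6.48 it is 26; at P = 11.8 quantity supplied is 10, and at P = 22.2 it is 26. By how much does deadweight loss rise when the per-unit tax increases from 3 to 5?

Demand slope = (6.48 − 18.96)/(26 − 10) = −0.78, so P = 26.76 − 0.78Q.
Supply slope = (22.2 − 11.8)/(26 − 10) = 0.65, so P = 5.3 + 0.65Q.
Competitive equilibrium: 26.76 − 0.78Q = 5.3 + 0.65Q → Q* = 15.007, P* = 15.0545.
For a per-unit tax t: ΔQ = t/1.43, so DWL = ½·t·(t/1.43) = t²/2.86.
At t = 3: DWL = 3.147. At t = 5: DWL = 8.741.
Increase = 8.741 − 3.147 = 5.59.

5.59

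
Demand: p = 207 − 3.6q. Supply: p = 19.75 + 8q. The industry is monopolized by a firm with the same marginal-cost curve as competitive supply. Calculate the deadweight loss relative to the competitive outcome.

Competitive equilibrium: 207 − 3.6q = 19.75 + 8q → q* = 16.14224, p* = 148.88793.
Marginal revenue: MR = 207 − 7.2q. Set MR = MC: 207 − 7.2q = 19.75 + 8q → q_m = 12.31908.
Price p_m = 207 − 3.6·12.31908 = 162.65131; MC(q_m) = 19.75 + 8·12.31908 = 118.30264.
Competitive q* = 16.14224, so Δq = 3.82316; wedge = 162.65131 − 118.30264 = 44.34867.
DWL = ½ × 3.82316 × 44.34867 = 84.78.

84.78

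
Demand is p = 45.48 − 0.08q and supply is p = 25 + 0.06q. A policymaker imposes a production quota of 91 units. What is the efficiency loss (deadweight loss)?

213.96

Competitive equilibrium: 45.48 − 0.08q = 25 + 0.06q → q* = 146.2857, p* = 33.7771.
At q = 91: demand price = 45.48 − 0.08·91 = 38.2; supply price = 25 + 0.06·91 = 30.46.
Δq = 146.2857 − 91 = 55.2857; wedge = 38.2 − 30.46 = 7.74.
DWL = ½ × 55.2857 × 7.74 = 213.96.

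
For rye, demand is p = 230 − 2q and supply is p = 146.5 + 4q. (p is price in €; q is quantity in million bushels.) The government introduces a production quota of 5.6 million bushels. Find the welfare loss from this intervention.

€207.50 million

Competitive equilibrium: 230 − 2q = 146.5 + 4q → q* = 13.9167, p* = 202.1667.
At q = 5.6: demand price = 230 − 2·5.6 = 218.8; supply price = 146.5 + 4·5.6 = 168.9.
Δq = 13.9167 − 5.6 = 8.3167; wedge = 218.8 − 168.9 = 49.9.
Deadweight loss = ½ × 8.3167 × 49.9 = €207.50 million.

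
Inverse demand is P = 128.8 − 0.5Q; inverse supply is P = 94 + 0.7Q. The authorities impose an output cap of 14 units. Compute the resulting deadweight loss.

135

Competitive equilibrium: 128.8 − 0.5Q = 94 + 0.7Q → Q* = 29, P* = 114.3.
At Q = 14: demand price = 128.8 − 0.5·14 = 121.8; supply price = 94 + 0.7·14 = 103.8.
ΔQ = 29 − 14 = 15; wedge = 121.8 − 103.8 = 18.
Welfare loss = ½ × 15 × 18 = 135.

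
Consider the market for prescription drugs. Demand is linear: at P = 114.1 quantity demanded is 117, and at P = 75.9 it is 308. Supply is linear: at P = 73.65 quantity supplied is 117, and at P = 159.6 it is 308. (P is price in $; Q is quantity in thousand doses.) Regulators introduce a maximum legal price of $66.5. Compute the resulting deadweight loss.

Demand slope = (75.9 − 114.1)/(308 − 117) = −0.2, so P = 137.5 − 0.2Q.
Supply slope = (159.6 − 73.65)/(308 − 117) = 0.45, so P = 21 + 0.45Q.
Competitive equilibrium: 137.5 − 0.2Q = 21 + 0.45Q → Q* = 179.2308, P* = 101.6538.
At the ceiling P = 66.5, quantity supplied = (66.5 − 21)/0.45 = 101.1111.
Willingness to pay at Q' = 101.1111: 137.5 − 0.2·101.1111 = 117.2778.
ΔQ = 179.2308 − 101.1111 = 78.1197; wedge = 117.2778 − 66.5 = 50.7778.
Deadweight loss = ½ × 78.1197 × 50.7778 = $1983.37 thousand.

$1983.37 thousand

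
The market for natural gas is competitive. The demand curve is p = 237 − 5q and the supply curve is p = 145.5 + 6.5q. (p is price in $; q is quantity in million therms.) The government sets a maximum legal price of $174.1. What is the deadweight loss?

$72.73 million

Competitive equilibrium: 237 − 5q = 145.5 + 6.5q → q* = 7.9565, p* = 197.2174.
At the ceiling p = 174.1, quantity supplied = (174.1 − 145.5)/6.5 = 4.4.
Willingness to pay at q' = 4.4: 237 − 5·4.4 = 215.
Δq = 7.9565 − 4.4 = 3.5565; wedge = 215 − 174.1 = 40.9.
Deadweight loss = ½ × 3.5565 × 40.9 = $72.73 million.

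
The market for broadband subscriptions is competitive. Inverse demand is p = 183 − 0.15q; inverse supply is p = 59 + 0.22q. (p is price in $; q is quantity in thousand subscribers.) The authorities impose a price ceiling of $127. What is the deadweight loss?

$125.49 thousand

Competitive equilibrium: 183 − 0.15q = 59 + 0.22q → q* = 335.1351, p* = 132.7297.
At the ceiling p = 127, quantity supplied = (127 − 59)/0.22 = 309.0909.
Willingness to pay at q' = 309.0909: 183 − 0.15·309.0909 = 136.6364.
Δq = 335.1351 − 309.0909 = 26.0442; wedge = 136.6364 − 127 = 9.6364.
Welfare loss = ½ × 26.0442 × 9.6364 = $125.49 thousand.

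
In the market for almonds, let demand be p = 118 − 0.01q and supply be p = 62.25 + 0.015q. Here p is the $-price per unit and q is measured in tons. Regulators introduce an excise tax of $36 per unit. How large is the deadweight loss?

Competitive equilibrium: 118 − 0.01q = 62.25 + 0.015q → q* = 2230, p* = 95.7.
With the tax, the buyer price exceeds the seller price by 36: (118 − 0.01q) − (62.25 + 0.015q) = 36 → q' = 790.
Δq = 2230 − 790 = 1440; the wedge equals the tax, 36.
Deadweight loss = ½ × 1440 × 36 = $25920.

$25920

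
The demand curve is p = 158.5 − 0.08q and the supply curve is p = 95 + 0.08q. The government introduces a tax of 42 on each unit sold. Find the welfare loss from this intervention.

5512.50

Competitive equilibrium: 158.5 − 0.08q = 95 + 0.08q → q* = 396.875, p* = 126.75.
With the tax, the buyer price exceeds the seller price by 42: (158.5 − 0.08q) − (95 + 0.08q) = 42 → q' = 134.375.
Δq = 396.875 − 134.375 = 262.5; the wedge equals the tax, 42.
Welfare loss = ½ × 262.5 × 42 = 5512.50.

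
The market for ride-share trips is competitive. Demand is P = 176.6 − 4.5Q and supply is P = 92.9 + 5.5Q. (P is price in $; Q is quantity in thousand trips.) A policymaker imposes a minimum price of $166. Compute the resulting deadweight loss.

Competitive equilibrium: 176.6 − 4.5Q = 92.9 + 5.5Q → Q* = 8.37, P* = 138.935.
At the floor P = 166, quantity demanded = (176.6 − 166)/4.5 = 2.3556.
Sellers' marginal cost at Q' = 2.3556: 92.9 + 5.5·2.3556 = 105.8558.
ΔQ = 8.37 − 2.3556 = 6.0144; wedge = 166 − 105.8558 = 60.1442.
DWL = ½ × 6.0144 × 60.1442 = $180.87 thousand.

$180.87 thousand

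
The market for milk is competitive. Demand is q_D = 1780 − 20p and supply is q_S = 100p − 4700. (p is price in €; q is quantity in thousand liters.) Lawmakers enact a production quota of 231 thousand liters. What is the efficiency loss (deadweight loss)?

In inverse form: demand p = 89 − 0.05q, supply p = 47 + 0.01q.
Competitive equilibrium: 89 − 0.05q = 47 + 0.01q → q* = 700, p* = 54.
At q = 231: demand price = 89 − 0.05·231 = 77.45; supply price = 47 + 0.01·231 = 49.31.
Δq = 700 − 231 = 469; wedge = 77.45 − 49.31 = 28.14.
DWL = ½ × 469 × 28.14 = €6598.83 thousand.

€6598.83 thousand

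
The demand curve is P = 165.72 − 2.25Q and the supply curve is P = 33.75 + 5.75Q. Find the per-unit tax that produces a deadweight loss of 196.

Competitive equilibrium: 165.72 − 2.25Q = 33.75 + 5.75Q → Q* = 16.4963, P* = 128.6034.
A tax t gives ΔQ = t/8 and wedge t, so DWL = t²/16.
t²/16 = 196 → t² = 3136 → t = 56.

56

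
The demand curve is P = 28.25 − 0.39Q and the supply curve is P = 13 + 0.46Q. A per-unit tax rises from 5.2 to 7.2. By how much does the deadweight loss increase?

14.59

Competitive equilibrium: 28.25 − 0.39Q = 13 + 0.46Q → Q* = 17.9412, P* = 21.2529.
For a per-unit tax t: ΔQ = t/0.85, so DWL = ½·t·(t/0.85) = t²/1.7.
At t = 5.2: DWL = 15.906. At t = 7.2: DWL = 30.494.
Increase = 30.494 − 15.906 = 14.59.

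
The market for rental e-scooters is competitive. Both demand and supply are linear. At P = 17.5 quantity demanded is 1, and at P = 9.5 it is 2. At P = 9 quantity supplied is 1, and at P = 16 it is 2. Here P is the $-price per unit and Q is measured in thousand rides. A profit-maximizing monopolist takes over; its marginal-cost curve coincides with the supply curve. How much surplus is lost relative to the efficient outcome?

$2.23 thousand

Demand slope = (9.5 − 17.5)/(2 − 1) = −8, so P = 25.5 − 8Q.
Supply slope = (16 − 9)/(2 − 1) = 7, so P = 2 + 7Q.
Competitive equilibrium: 25.5 − 8Q = 2 + 7Q → Q* = 1.5667, P* = 12.9667.
Marginal revenue: MR = 25.5 − 16Q. Set MR = MC: 25.5 − 16Q = 2 + 7Q → Q_m = 1.0217.
Price P_m = 25.5 − 8·1.0217 = 17.3264; MC(Q_m) = 2 + 7·1.0217 = 9.1519.
Competitive Q* = 1.5667, so ΔQ = 0.545; wedge = 17.3264 − 9.1519 = 8.1745.
Deadweight loss = ½ × 0.545 × 8.1745 = $2.23 thousand.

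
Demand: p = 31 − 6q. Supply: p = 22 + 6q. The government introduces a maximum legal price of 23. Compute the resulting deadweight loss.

2.04

Competitive equilibrium: 31 − 6q = 22 + 6q → q* = 0.75, p* = 26.5.
At the ceiling p = 23, quantity supplied = (23 − 22)/6 = 0.1667.
Willingness to pay at q' = 0.1667: 31 − 6·0.1667 = 29.9998.
Δq = 0.75 − 0.1667 = 0.5833; wedge = 29.9998 − 23 = 6.9998.
DWL = ½ × 0.5833 × 6.9998 = 2.04.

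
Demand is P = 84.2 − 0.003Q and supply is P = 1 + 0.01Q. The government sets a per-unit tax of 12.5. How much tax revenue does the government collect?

67980.77

Competitive equilibrium: 84.2 − 0.003Q = 1 + 0.01Q → Q* = 6400, P* = 65.
With the tax, the buyer price exceeds the seller price by 12.5: (84.2 − 0.003Q) − (1 + 0.01Q) = 12.5 → Q' = 5438.4615.
Tax revenue = 12.5 × 5438.4615 = 67980.77.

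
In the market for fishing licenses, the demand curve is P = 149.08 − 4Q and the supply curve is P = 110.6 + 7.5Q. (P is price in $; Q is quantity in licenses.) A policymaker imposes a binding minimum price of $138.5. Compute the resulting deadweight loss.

Competitive equilibrium: 149.08 − 4Q = 110.6 + 7.5Q → Q* = 3.3461, P* = 135.6957.
At the floor P = 138.5, quantity demanded = (149.08 − 138.5)/4 = 2.645.
Sellers' marginal cost at Q' = 2.645: 110.6 + 7.5·2.645 = 130.4375.
ΔQ = 3.3461 − 2.645 = 0.7011; wedge = 138.5 − 130.4375 = 8.0625.
The triangle = ½ × 0.7011 × 8.0625 = $2.83.

$2.83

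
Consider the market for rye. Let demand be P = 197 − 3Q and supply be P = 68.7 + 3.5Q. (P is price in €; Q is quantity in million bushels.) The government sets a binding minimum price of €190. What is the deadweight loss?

€984.55 million

Competitive equilibrium: 197 − 3Q = 68.7 + 3.5Q → Q* = 19.7385, P* = 137.7846.
At the floor P = 190, quantity demanded = (197 − 190)/3 = 2.3333.
Sellers' marginal cost at Q' = 2.3333: 68.7 + 3.5·2.3333 = 76.8666.
ΔQ = 19.7385 − 2.3333 = 17.4052; wedge = 190 − 76.8666 = 113.1334.
Deadweight loss = ½ × 17.4052 × 113.1334 = €984.55 million.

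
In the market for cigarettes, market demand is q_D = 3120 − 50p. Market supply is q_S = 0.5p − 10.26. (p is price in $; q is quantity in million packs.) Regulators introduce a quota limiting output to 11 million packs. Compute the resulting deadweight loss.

$95.67 million

In inverse form: demand p = 62.4 − 0.02q, supply p = 20.52 + 2q.
Competitive equilibrium: 62.4 − 0.02q = 20.52 + 2q → q* = 20.7327, p* = 61.9853.
At q = 11: demand price = 62.4 − 0.02·11 = 62.18; supply price = 20.52 + 2·11 = 42.52.
Δq = 20.7327 − 11 = 9.7327; wedge = 62.18 − 42.52 = 19.66.
Welfare loss = ½ × 9.7327 × 19.66 = $95.67 million.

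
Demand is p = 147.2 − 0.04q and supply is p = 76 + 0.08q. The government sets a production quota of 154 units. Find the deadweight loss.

Competitive equilibrium: 147.2 − 0.04q = 76 + 0.08q → q* = 593.3333, p* = 123.4667.
At q = 154: demand price = 147.2 − 0.04·154 = 141.04; supply price = 76 + 0.08·154 = 88.32.
Δq = 593.3333 − 154 = 439.3333; wedge = 141.04 − 88.32 = 52.72.
DWL = ½ × 439.3333 × 52.72 = 11580.83.

11580.83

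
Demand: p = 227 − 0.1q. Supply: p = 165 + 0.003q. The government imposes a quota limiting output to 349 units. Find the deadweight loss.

3294.95

Competitive equilibrium: 227 − 0.1q = 165 + 0.003q → q* = 601.9417, p* = 166.8058.
At q = 349: demand price = 227 − 0.1·349 = 192.1; supply price = 165 + 0.003·349 = 166.047.
Δq = 601.9417 − 349 = 252.9417; wedge = 192.1 − 166.047 = 26.053.
DWL = ½ × 252.9417 × 26.053 = 3294.95.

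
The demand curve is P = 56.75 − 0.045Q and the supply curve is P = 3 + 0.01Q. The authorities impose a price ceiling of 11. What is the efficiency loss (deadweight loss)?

864.20

Competitive equilibrium: 56.75 − 0.045Q = 3 + 0.01Q → Q* = 977.2727, P* = 12.7727.
At the ceiling P = 11, quantity supplied = (11 − 3)/0.01 = 800.
Willingness to pay at Q' = 800: 56.75 − 0.045·800 = 20.75.
ΔQ = 977.2727 − 800 = 177.2727; wedge = 20.75 − 11 = 9.75.
DWL = ½ × 177.2727 × 9.75 = 864.20.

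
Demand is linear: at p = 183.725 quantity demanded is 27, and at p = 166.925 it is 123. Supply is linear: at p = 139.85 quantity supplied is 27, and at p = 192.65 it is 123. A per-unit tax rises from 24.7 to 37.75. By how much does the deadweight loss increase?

Demand slope = (166.925 − 183.725)/(123 − 27) = −0.175, so p = 188.45 − 0.175q.
Supply slope = (192.65 − 139.85)/(123 − 27) = 0.55, so p = 125 + 0.55q.
Competitive equilibrium: 188.45 − 0.175q = 125 + 0.55q → q* = 87.5172, p* = 173.1345.
For a per-unit tax t: Δq = t/0.725, so DWL = ½·t·(t/0.725) = t²/1.45.
At t = 24.7: DWL = 420.752. At t = 37.75: DWL = 982.802.
Increase = 982.802 − 420.752 = 562.05.

562.05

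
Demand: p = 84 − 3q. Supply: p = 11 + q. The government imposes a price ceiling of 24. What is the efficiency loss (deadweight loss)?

Competitive equilibrium: 84 − 3q = 11 + q → q* = 18.25, p* = 29.25.
At the ceiling p = 24, quantity supplied = (24 − 11)/1 = 13.
Willingness to pay at q' = 13: 84 − 3·13 = 45.
Δq = 18.25 − 13 = 5.25; wedge = 45 − 24 = 21.
Welfare loss = ½ × 5.25 × 21 = 55.125.

55.125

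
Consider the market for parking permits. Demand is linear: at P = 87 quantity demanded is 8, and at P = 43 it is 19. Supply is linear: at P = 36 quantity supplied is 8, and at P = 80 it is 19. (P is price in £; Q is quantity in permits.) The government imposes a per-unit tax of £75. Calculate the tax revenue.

£375

Demand slope = (43 − 87)/(19 − 8) = −4, so P = 119 − 4Q.
Supply slope = (80 − 36)/(19 − 8) = 4, so P = 4 + 4Q.
Competitive equilibrium: 119 − 4Q = 4 + 4Q → Q* = 14.375, P* = 61.5.
With the tax, the buyer price exceeds the seller price by 75: (119 − 4Q) − (4 + 4Q) = 75 → Q' = 5.
Tax revenue = 75 × 5 = £375.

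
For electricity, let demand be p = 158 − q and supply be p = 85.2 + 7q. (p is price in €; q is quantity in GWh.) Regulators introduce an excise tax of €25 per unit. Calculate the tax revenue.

€149.375

Competitive equilibrium: 158 − q = 85.2 + 7q → q* = 9.1, p* = 148.9.
With the tax, the buyer price exceeds the seller price by 25: (158 − q) − (85.2 + 7q) = 25 → q' = 5.975.
Tax revenue = 25 × 5.975 = €149.375.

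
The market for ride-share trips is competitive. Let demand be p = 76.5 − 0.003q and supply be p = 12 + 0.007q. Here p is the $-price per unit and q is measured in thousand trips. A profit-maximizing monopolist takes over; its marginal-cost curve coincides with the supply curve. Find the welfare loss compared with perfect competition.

$11077.59 thousand

Competitive equilibrium: 76.5 − 0.003q = 12 + 0.007q → q* = 6450, p* = 57.15.
Marginal revenue: MR = 76.5 − 0.006q. Set MR = MC: 76.5 − 0.006q = 12 + 0.007q → q_m = 4961.538462.
Price p_m = 76.5 − 0.003·4961.538462 = 61.615385; MC(q_m) = 12 + 0.007·4961.538462 = 46.730769.
Competitive q* = 6450, so Δq = 1488.461538; wedge = 61.615385 − 46.730769 = 14.884616.
Deadweight loss = ½ × 1488.461538 × 14.884616 = $11077.59 thousand.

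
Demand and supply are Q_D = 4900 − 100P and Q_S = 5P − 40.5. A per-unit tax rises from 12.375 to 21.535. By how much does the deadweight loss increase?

In inverse form: demand P = 49 − 0.01Q, supply P = 8.1 + 0.2Q.
Competitive equilibrium: 49 − 0.01Q = 8.1 + 0.2Q → Q* = 194.7619, P* = 47.0524.
For a per-unit tax t: ΔQ = t/0.21, so DWL = ½·t·(t/0.21) = t²/0.42.
At t = 12.375: DWL = 364.621. At t = 21.535: DWL = 1104.181.
Increase = 1104.181 − 364.621 = 739.56.

739.56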